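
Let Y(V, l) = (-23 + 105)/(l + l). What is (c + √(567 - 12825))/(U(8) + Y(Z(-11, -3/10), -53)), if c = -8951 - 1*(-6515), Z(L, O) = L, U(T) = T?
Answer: -129108/383 + 159*I*√1362/383 ≈ -337.1 + 15.321*I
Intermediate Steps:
Y(V, l) = 41/l (Y(V, l) = 82/((2*l)) = 82*(1/(2*l)) = 41/l)
c = -2436 (c = -8951 + 6515 = -2436)
(c + √(567 - 12825))/(U(8) + Y(Z(-11, -3/10), -53)) = (-2436 + √(567 - 12825))/(8 + 41/(-53)) = (-2436 + √(-12258))/(8 + 41*(-1/53)) = (-2436 + 3*I*√1362)/(8 - 41/53) = (-2436 + 3*I*√1362)/(383/53) = (-2436 + 3*I*√1362)*(53/383) = -129108/383 + 159*I*√1362/383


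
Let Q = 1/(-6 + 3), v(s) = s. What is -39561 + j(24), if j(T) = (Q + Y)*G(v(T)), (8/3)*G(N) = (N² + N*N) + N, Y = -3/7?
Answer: -39897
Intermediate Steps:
Y = -3/7 (Y = -3*⅐ = -3/7 ≈ -0.42857)
Q = -⅓ (Q = 1/(-3) = -⅓ ≈ -0.33333)
G(N) = 3*N²/4 + 3*N/8 (G(N) = 3*((N² + N*N) + N)/8 = 3*((N² + N²) + N)/8 = 3*(2*N² + N)/8 = 3*(N + 2*N²)/8 = 3*N²/4 + 3*N/8)
j(T) = -2*T*(1 + 2*T)/7 (j(T) = (-⅓ - 3/7)*(3*T*(1 + 2*T)/8) = -2*T*(1 + 2*T)/7)
-39561 + j(24) = -39561 - 2/7*24*(1 + 2*24) = -39561 - 2/7*24*(1 + 48) = -39561 - 2/7*24*49 = -39561 - 336 = -39897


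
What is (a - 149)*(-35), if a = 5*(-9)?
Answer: 6790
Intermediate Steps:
a = -45
(a - 149)*(-35) = (-45 - 149)*(-35) = -194*(-35) = 6790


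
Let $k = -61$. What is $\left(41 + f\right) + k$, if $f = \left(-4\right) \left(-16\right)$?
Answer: $44$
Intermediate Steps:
$f = 64$
$\left(41 + f\right) + k = \left(41 + 64\right) - 61 = 105 - 61 = 44$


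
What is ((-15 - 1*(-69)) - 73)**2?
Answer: 361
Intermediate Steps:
((-15 - 1*(-69)) - 73)**2 = ((-15 + 69) - 73)**2 = (54 - 73)**2 = (-19)**2 = 361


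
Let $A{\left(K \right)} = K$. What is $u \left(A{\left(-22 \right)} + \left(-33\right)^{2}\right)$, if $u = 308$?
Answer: $328636$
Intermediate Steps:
$u \left(A{\left(-22 \right)} + \left(-33\right)^{2}\right) = 308 \left(-22 + \left(-33\right)^{2}\right) = 308 \left(-22 + 1089\right) = 308 \cdot 1067 = 328636$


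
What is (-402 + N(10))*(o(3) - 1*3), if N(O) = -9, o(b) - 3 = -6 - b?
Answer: 3699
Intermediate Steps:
o(b) = -3 - b (o(b) = 3 + (-6 - b) = -3 - b)
(-402 + N(10))*(o(3) - 1*3) = (-402 - 9)*((-3 - 1*3) - 1*3) = -411*((-3 - 3) - 3) = -411*(-6 - 3) = -411*(-9) = 3699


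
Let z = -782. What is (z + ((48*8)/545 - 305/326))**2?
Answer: 19315157159798361/31566628900 ≈ 6.1189e+5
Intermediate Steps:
(z + ((48*8)/545 - 305/326))**2 = (-782 + ((48*8)/545 - 305/326))**2 = (-782 + (384*(1/545) - 305*1/326))**2 = (-782 + (384/545 - 305/326))**2 = (-782 - 41041/177670)**2 = (-138978981/177670)**2 = 19315157159798361/31566628900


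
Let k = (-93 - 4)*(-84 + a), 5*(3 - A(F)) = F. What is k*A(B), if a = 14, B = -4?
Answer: 25802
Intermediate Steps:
A(F) = 3 - F/5
k = 6790 (k = (-93 - 4)*(-84 + 14) = -97*(-70) = 6790)
k*A(B) = 6790*(3 - ⅕*(-4)) = 6790*(3 + ⅘) = 6790*(19/5) = 25802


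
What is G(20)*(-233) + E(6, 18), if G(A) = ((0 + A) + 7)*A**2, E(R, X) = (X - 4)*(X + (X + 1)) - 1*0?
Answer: -2515882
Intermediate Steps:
E(R, X) = (1 + 2*X)*(-4 + X) (E(R, X) = (-4 + X)*(X + (1 + X)) + 0 = (-4 + X)*(1 + 2*X) + 0 = (1 + 2*X)*(-4 + X) + 0 = (1 + 2*X)*(-4 + X))
G(A) = A**2*(7 + A) (G(A) = (A + 7)*A**2 = (7 + A)*A**2 = A**2*(7 + A))
G(20)*(-233) + E(6, 18) = (20**2*(7 + 20))*(-233) + (-4 - 7*18 + 2*18**2) = (400*27)*(-233) + (-4 - 126 + 2*324) = 10800*(-233) + (-4 - 126 + 648) = -2516400 + 518 = -2515882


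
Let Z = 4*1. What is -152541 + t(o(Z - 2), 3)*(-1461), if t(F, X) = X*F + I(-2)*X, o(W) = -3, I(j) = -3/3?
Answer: -135009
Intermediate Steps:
Z = 4
I(j) = -1 (I(j) = -3*⅓ = -1)
t(F, X) = -X + F*X (t(F, X) = X*F - X = F*X - X = -X + F*X)
-152541 + t(o(Z - 2), 3)*(-1461) = -152541 + (3*(-1 - 3))*(-1461) = -152541 + (3*(-4))*(-1461) = -152541 - 12*(-1461) = -152541 + 17532 = -135009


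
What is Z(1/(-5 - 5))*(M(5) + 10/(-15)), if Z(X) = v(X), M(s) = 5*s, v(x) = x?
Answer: -73/30 ≈ -2.4333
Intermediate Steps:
Z(X) = X
Z(1/(-5 - 5))*(M(5) + 10/(-15)) = (5*5 + 10/(-15))/(-5 - 5) = (25 + 10*(-1/15))/(-10) = -(25 - 2/3)/10 = -1/10*73/3 = -73/30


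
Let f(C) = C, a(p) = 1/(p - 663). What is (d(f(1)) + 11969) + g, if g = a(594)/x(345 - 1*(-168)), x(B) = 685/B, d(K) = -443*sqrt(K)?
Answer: 181591959/15755 ≈ 11526.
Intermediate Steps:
a(p) = 1/(-663 + p)
g = -171/15755 (g = 1/((-663 + 594)*((685/(345 - 1*(-168))))) = 1/((-69)*((685/(345 + 168)))) = -1/(69*(685/513)) = -1/(69*(685*(1/513))) = -1/(69*685/513) = -1/69*513/685 = -171/15755 ≈ -0.010854)
(d(f(1)) + 11969) + g = (-443*sqrt(1) + 11969) - 171/15755 = (-443*1 + 11969) - 171/15755 = (-443 + 11969) - 171/15755 = 11526 - 171/15755 = 181591959/15755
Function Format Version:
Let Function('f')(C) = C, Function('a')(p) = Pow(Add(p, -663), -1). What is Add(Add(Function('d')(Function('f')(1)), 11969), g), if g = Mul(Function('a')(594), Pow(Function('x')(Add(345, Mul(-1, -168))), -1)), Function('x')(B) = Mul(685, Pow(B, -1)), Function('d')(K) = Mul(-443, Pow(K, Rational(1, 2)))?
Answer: Rational(181591959, 15755) ≈ 11526.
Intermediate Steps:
Function('a')(p) = Pow(Add(-663, p), -1)
g = Rational(-171, 15755) (g = Mul(Pow(Add(-663, 594), -1), Pow(Mul(685, Pow(Add(345, Mul(-1, -168)), -1)), -1)) = Mul(Pow(-69, -1), Pow(Mul(685, Pow(Add(345, 168), -1)), -1)) = Mul(Rational(-1, 69), Pow(Mul(685, Pow(513, -1)), -1)) = Mul(Rational(-1, 69), Pow(Mul(685, Rational(1, 513)), -1)) = Mul(Rational(-1, 69), Pow(Rational(685, 513), -1)) = Mul(Rational(-1, 69), Rational(513, 685)) = Rational(-171, 15755) ≈ -0.010854)
Add(Add(Function('d')(Function('f')(1)), 11969), g) = Add(Add(Mul(-443, Pow(1, Rational(1, 2))), 11969), Rational(-171, 15755)) = Add(Add(Mul(-443, 1), 11969), Rational(-171, 15755)) = Add(Add(-443, 11969), Rational(-171, 15755)) = Add(11526, Rational(-171, 15755)) = Rational(181591959, 15755)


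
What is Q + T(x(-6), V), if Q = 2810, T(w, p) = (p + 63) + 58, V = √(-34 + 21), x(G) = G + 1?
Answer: 2931 + I*√13 ≈ 2931.0 + 3.6056*I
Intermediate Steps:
x(G) = 1 + G
V = I*√13 (V = √(-13) = I*√13 ≈ 3.6056*I)
T(w, p) = 121 + p (T(w, p) = (63 + p) + 58 = 121 + p)
Q + T(x(-6), V) = 2810 + (121 + I*√13) = 2931 + I*√13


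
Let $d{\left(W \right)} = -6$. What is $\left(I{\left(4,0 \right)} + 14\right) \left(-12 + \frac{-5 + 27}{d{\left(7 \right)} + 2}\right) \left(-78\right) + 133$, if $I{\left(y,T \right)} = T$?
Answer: $19243$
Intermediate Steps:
$\left(I{\left(4,0 \right)} + 14\right) \left(-12 + \frac{-5 + 27}{d{\left(7 \right)} + 2}\right) \left(-78\right) + 133 = \left(0 + 14\right) \left(-12 + \frac{-5 + 27}{-6 + 2}\right) \left(-78\right) + 133 = 14 \left(-12 + \frac{22}{-4}\right) \left(-78\right) + 133 = 14 \left(-12 + 22 \left(- \frac{1}{4}\right)\right) \left(-78\right) + 133 = 14 \left(-12 - \frac{11}{2}\right) \left(-78\right) + 133 = 14 \left(- \frac{35}{2}\right) \left(-78\right) + 133 = \left(-245\right) \left(-78\right) + 133 = 19110 + 133 = 19243$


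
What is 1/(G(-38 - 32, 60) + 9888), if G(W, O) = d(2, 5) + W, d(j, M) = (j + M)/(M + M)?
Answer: 10/98187 ≈ 0.00010185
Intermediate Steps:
d(j, M) = (M + j)/(2*M) (d(j, M) = (M + j)/((2*M)) = (M + j)*(1/(2*M)) = (M + j)/(2*M))
G(W, O) = 7/10 + W (G(W, O) = (½)*(5 + 2)/5 + W = (½)*(⅕)*7 + W = 7/10 + W)
1/(G(-38 - 32, 60) + 9888) = 1/((7/10 + (-38 - 32)) + 9888) = 1/((7/10 - 70) + 9888) = 1/(-693/10 + 9888) = 1/(98187/10) = 10/98187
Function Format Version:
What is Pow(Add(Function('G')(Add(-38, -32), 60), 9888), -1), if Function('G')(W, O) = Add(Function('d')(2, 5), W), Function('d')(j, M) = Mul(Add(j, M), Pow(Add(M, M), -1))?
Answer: Rational(10, 98187) ≈ 0.00010185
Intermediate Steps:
Function('d')(j, M) = Mul(Rational(1, 2), Pow(M, -1), Add(M, j)) (Function('d')(j, M) = Mul(Add(M, j), Pow(Mul(2, M), -1)) = Mul(Add(M, j), Mul(Rational(1, 2), Pow(M, -1))) = Mul(Rational(1, 2), Pow(M, -1), Add(M, j)))
Function('G')(W, O) = Add(Rational(7, 10), W) (Function('G')(W, O) = Add(Mul(Rational(1, 2), Pow(5, -1), Add(5, 2)), W) = Add(Mul(Rational(1, 2), Rational(1, 5), 7), W) = Add(Rational(7, 10), W))
Pow(Add(Function('G')(Add(-38, -32), 60), 9888), -1) = Pow(Add(Add(Rational(7, 10), Add(-38, -32)), 9888), -1) = Pow(Add(Add(Rational(7, 10), -70), 9888), -1) = Pow(Add(Rational(-693, 10), 9888), -1) = Pow(Rational(98187, 10), -1) = Rational(10, 98187)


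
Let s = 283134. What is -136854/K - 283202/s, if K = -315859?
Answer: -25351940041/44715211053 ≈ -0.56696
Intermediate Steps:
-136854/K - 283202/s = -136854/(-315859) - 283202/283134 = -136854*(-1/315859) - 283202*1/283134 = 136854/315859 - 141601/141567 = -25351940041/44715211053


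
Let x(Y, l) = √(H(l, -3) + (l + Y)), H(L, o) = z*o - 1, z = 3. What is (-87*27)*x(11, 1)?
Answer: -2349*√2 ≈ -3322.0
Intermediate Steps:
H(L, o) = -1 + 3*o (H(L, o) = 3*o - 1 = -1 + 3*o)
x(Y, l) = √(-10 + Y + l) (x(Y, l) = √((-1 + 3*(-3)) + (l + Y)) = √((-1 - 9) + (Y + l)) = √(-10 + (Y + l)) = √(-10 + Y + l))
(-87*27)*x(11, 1) = (-87*27)*√(-10 + 11 + 1) = -2349*√2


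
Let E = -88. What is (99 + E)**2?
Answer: 121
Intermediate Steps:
(99 + E)**2 = (99 - 88)**2 = 11**2 = 121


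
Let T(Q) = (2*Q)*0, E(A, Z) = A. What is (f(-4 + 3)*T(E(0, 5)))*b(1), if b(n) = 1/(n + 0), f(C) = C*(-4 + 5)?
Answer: 0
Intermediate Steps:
f(C) = C (f(C) = C*1 = C)
T(Q) = 0
b(n) = 1/n
(f(-4 + 3)*T(E(0, 5)))*b(1) = ((-4 + 3)*0)/1 = -1*0*1 = 0*1 = 0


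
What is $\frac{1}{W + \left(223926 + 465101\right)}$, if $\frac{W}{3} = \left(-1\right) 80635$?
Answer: $\frac{1}{447122} \approx 2.2365 \cdot 10^{-6}$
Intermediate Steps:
$W = -241905$ ($W = 3 \left(\left(-1\right) 80635\right) = 3 \left(-80635\right) = -241905$)
$\frac{1}{W + \left(223926 + 465101\right)} = \frac{1}{-241905 + \left(223926 + 465101\right)} = \frac{1}{-241905 + 689027} = \frac{1}{447122}$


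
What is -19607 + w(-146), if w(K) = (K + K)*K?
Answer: 23025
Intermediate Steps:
w(K) = 2*K**2 (w(K) = (2*K)*K = 2*K**2)
-19607 + w(-146) = -19607 + 2*(-146)**2 = -19607 + 2*21316 = -19607 + 42632 = 23025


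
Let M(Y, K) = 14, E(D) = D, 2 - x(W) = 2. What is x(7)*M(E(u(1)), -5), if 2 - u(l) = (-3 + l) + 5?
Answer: 0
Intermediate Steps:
u(l) = -l (u(l) = 2 - ((-3 + l) + 5) = 2 - (2 + l) = 2 + (-2 - l) = -l)
x(W) = 0 (x(W) = 2 - 1*2 = 2 - 2 = 0)
x(7)*M(E(u(1)), -5) = 0*14 = 0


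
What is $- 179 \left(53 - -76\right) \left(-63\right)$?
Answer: $1454733$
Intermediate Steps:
$- 179 \left(53 - -76\right) \left(-63\right) = - 179 \left(53 + 76\right) \left(-63\right) = \left(-179\right) 129 \left(-63\right) = \left(-23091\right) \left(-63\right) = 1454733$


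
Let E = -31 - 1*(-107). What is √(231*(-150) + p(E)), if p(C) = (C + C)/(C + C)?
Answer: I*√34649 ≈ 186.14*I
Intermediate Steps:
E = 76 (E = -31 + 107 = 76)
p(C) = 1 (p(C) = (2*C)/((2*C)) = (2*C)*(1/(2*C)) = 1)
√(231*(-150) + p(E)) = √(231*(-150) + 1) = √(-34650 + 1) = √(-34649) = I*√34649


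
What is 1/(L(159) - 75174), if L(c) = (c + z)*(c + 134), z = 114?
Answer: 1/4815 ≈ 0.00020768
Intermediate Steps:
L(c) = (114 + c)*(134 + c) (L(c) = (c + 114)*(c + 134) = (114 + c)*(134 + c))
1/(L(159) - 75174) = 1/((15276 + 159**2 + 248*159) - 75174) = 1/((15276 + 25281 + 39432) - 75174) = 1/(79989 - 75174) = 1/4815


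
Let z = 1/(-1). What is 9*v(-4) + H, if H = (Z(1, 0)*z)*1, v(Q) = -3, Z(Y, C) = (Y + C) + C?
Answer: -28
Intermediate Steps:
Z(Y, C) = Y + 2*C (Z(Y, C) = (C + Y) + C = Y + 2*C)
z = -1
H = -1 (H = ((1 + 2*0)*(-1))*1 = ((1 + 0)*(-1))*1 = (1*(-1))*1 = -1*1 = -1)
9*v(-4) + H = 9*(-3) - 1 = -27 - 1 = -28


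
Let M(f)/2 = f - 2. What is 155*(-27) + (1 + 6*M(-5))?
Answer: -4268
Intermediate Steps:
M(f) = -4 + 2*f (M(f) = 2*(f - 2) = 2*(-2 + f) = -4 + 2*f)
155*(-27) + (1 + 6*M(-5)) = 155*(-27) + (1 + 6*(-4 + 2*(-5))) = -4185 + (1 + 6*(-4 - 10)) = -4185 + (1 + 6*(-14)) = -4185 + (1 - 84) = -4185 - 83 = -4268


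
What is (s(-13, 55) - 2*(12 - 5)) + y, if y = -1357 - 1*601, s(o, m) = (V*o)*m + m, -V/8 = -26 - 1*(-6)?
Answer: -116317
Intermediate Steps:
V = 160 (V = -8*(-26 - 1*(-6)) = -8*(-26 + 6) = -8*(-20) = 160)
s(o, m) = m + 160*m*o (s(o, m) = (160*o)*m + m = 160*m*o + m = m + 160*m*o)
y = -1958 (y = -1357 - 601 = -1958)
(s(-13, 55) - 2*(12 - 5)) + y = (55*(1 + 160*(-13)) - 2*(12 - 5)) - 1958 = (55*(1 - 2080) - 2*7) - 1958 = (55*(-2079) - 14) - 1958 = (-114345 - 14) - 1958 = -114359 - 1958 = -116317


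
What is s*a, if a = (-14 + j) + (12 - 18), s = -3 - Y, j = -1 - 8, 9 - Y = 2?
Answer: 290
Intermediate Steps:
Y = 7 (Y = 9 - 1*2 = 9 - 2 = 7)
j = -9
s = -10 (s = -3 - 1*7 = -3 - 7 = -10)
a = -29 (a = (-14 - 9) + (12 - 18) = -23 - 6 = -29)
s*a = -10*(-29) = 290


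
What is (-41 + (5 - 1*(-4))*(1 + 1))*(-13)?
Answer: 299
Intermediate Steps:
(-41 + (5 - 1*(-4))*(1 + 1))*(-13) = (-41 + (5 + 4)*2)*(-13) = (-41 + 9*2)*(-13) = (-41 + 18)*(-13) = -23*(-13) = 299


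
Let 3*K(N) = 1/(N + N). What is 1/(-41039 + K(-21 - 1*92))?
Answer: -678/27824443 ≈ -2.4367e-5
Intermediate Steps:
K(N) = 1/(6*N) (K(N) = 1/(3*(N + N)) = 1/(3*((2*N))) = (1/(2*N))/3 = 1/(6*N))
1/(-41039 + K(-21 - 1*92)) = 1/(-41039 + 1/(6*(-21 - 1*92))) = 1/(-41039 + 1/(6*(-21 - 92))) = 1/(-41039 + (⅙)/(-113)) = 1/(-41039 + (⅙)*(-1/113)) = 1/(-41039 - 1/678) = 1/(-27824443/678) = -678/27824443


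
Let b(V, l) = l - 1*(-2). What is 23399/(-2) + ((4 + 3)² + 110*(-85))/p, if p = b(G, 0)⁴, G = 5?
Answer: -196493/16 ≈ -12281.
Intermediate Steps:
b(V, l) = 2 + l (b(V, l) = l + 2 = 2 + l)
p = 16 (p = (2 + 0)⁴ = 2⁴ = 16)
23399/(-2) + ((4 + 3)² + 110*(-85))/p = 23399/(-2) + ((4 + 3)² + 110*(-85))/16 = 23399*(-½) + (7² - 9350)*(1/16) = -23399/2 + (49 - 9350)*(1/16) = -23399/2 - 9301*1/16 = -23399/2 - 9301/16 = -196493/16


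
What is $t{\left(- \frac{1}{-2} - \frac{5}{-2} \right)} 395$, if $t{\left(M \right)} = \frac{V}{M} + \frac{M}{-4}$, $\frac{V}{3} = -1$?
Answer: $- \frac{2765}{4} \approx -691.25$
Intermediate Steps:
$V = -3$ ($V = 3 \left(-1\right) = -3$)
$t{\left(M \right)} = - \frac{3}{M} - \frac{M}{4}$ ($t{\left(M \right)} = - \frac{3}{M} + \frac{M}{-4} = - \frac{3}{M} + M \left(- \frac{1}{4}\right) = - \frac{3}{M} - \frac{M}{4}$)
$t{\left(- \frac{1}{-2} - \frac{5}{-2} \right)} 395 = \left(- \frac{3}{- \frac{1}{-2} - \frac{5}{-2}} - \frac{- \frac{1}{-2} - \frac{5}{-2}}{4}\right) 395 = \left(- \frac{3}{\left(-1\right) \left(- \frac{1}{2}\right) - - \frac{5}{2}} - \frac{\left(-1\right) \left(- \frac{1}{2}\right) - - \frac{5}{2}}{4}\right) 395 = \left(- \frac{3}{\frac{1}{2} + \frac{5}{2}} - \frac{\frac{1}{2} + \frac{5}{2}}{4}\right) 395 = \left(- \frac{3}{3} - \frac{3}{4}\right) 395 = \left(\left(-3\right) \frac{1}{3} - \frac{3}{4}\right) 395 = \left(-1 - \frac{3}{4}\right) 395 = \left(- \frac{7}{4}\right) 395 = - \frac{2765}{4}$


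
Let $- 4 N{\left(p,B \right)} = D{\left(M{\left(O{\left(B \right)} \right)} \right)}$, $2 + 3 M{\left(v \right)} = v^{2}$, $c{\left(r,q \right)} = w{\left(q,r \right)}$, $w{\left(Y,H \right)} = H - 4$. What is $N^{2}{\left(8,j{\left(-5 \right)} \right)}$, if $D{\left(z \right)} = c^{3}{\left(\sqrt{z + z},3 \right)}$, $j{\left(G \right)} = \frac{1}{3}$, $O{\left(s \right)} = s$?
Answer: $\frac{\left(36 - i \sqrt{102}\right)^{6}}{8503056} \approx -22.561 - 320.53 i$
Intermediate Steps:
$j{\left(G \right)} = \frac{1}{3}$
$w{\left(Y,H \right)} = -4 + H$
$c{\left(r,q \right)} = -4 + r$
$M{\left(v \right)} = - \frac{2}{3} + \frac{v^{2}}{3}$
$D{\left(z \right)} = \left(-4 + \sqrt{2} \sqrt{z}\right)^{3}$ ($D{\left(z \right)} = \left(-4 + \sqrt{z + z}\right)^{3} = \left(-4 + \sqrt{2 z}\right)^{3} = \left(-4 + \sqrt{2} \sqrt{z}\right)^{3}$)
$N{\left(p,B \right)} = - \frac{\left(-4 + \sqrt{2} \sqrt{- \frac{2}{3} + \frac{B^{2}}{3}}\right)^{3}}{4}$
$N^{2}{\left(8,j{\left(-5 \right)} \right)} = \left(- \frac{\left(-12 + \sqrt{6} \sqrt{-2 + \left(\frac{1}{3}\right)^{2}}\right)^{3}}{108}\right)^{2} = \left(- \frac{\left(-12 + \sqrt{6} \sqrt{-2 + \frac{1}{9}}\right)^{3}}{108}\right)^{2} = \left(- \frac{\left(-12 + \sqrt{6} \sqrt{- \frac{17}{9}}\right)^{3}}{108}\right)^{2} = \left(- \frac{\left(-12 + \sqrt{6} \frac{i \sqrt{17}}{3}\right)^{3}}{108}\right)^{2} = \left(- \frac{\left(-12 + \frac{i \sqrt{102}}{3}\right)^{3}}{108}\right)^{2} = \frac{\left(-12 + \frac{i \sqrt{102}}{3}\right)^{6}}{11664}$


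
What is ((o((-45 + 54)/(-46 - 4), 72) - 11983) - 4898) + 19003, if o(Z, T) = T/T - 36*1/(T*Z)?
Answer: 19132/9 ≈ 2125.8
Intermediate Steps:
o(Z, T) = 1 - 36/(T*Z)
((o((-45 + 54)/(-46 - 4), 72) - 11983) - 4898) + 19003 = (((1 - 36/(72*(-45 + 54)/(-46 - 4))) - 11983) - 4898) + 19003 = (((1 - 36*1/72/9/(-50)) - 11983) - 4898) + 19003 = (((1 - 36*1/72/9*(-1/50)) - 11983) - 4898) + 19003 = (((1 - 36*1/72/(-9/50)) - 11983) - 4898) + 19003 = (((1 - 36*1/72*(-50/9)) - 11983) - 4898) + 19003 = (((1 + 25/9) - 11983) - 4898) + 19003 = ((34/9 - 11983) - 4898) + 19003 = (-107813/9 - 4898) + 19003 = -151895/9 + 19003 = 19132/9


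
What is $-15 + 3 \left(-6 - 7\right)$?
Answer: $-54$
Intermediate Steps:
$-15 + 3 \left(-6 - 7\right) = -15 + 3 \left(-13\right) = -15 - 39 = -54$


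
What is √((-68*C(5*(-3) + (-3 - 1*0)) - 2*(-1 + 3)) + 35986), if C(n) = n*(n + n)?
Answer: 3*I*√898 ≈ 89.9*I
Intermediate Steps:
C(n) = 2*n² (C(n) = n*(2*n) = 2*n²)
√((-68*C(5*(-3) + (-3 - 1*0)) - 2*(-1 + 3)) + 35986) = √((-136*(5*(-3) + (-3 - 1*0))² - 2*(-1 + 3)) + 35986) = √((-136*(-15 + (-3 + 0))² - 2*2) + 35986) = √((-136*(-15 - 3)² - 4) + 35986) = √((-136*(-18)² - 4) + 35986) = √((-136*324 - 4) + 35986) = √((-68*648 - 4) + 35986) = √((-44064 - 4) + 35986) = √(-44068 + 35986) = √(-8082) = 3*I*√898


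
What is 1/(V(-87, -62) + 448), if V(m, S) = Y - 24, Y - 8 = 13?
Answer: 1/445 ≈ 0.0022472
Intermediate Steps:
Y = 21 (Y = 8 + 13 = 21)
V(m, S) = -3 (V(m, S) = 21 - 24 = -3)
1/(V(-87, -62) + 448) = 1/(-3 + 448) = 1/445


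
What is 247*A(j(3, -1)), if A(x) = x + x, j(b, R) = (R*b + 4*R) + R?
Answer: -3952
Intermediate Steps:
j(b, R) = 5*R + R*b (j(b, R) = (4*R + R*b) + R = 5*R + R*b)
A(x) = 2*x
247*A(j(3, -1)) = 247*(2*(-(5 + 3))) = 247*(2*(-1*8)) = 247*(2*(-8)) = 247*(-16) = -3952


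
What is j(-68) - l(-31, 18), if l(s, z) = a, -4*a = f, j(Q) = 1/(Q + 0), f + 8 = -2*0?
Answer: -137/68 ≈ -2.0147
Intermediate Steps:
f = -8 (f = -8 - 2*0 = -8 + 0 = -8)
j(Q) = 1/Q
a = 2 (a = -¼*(-8) = 2)
l(s, z) = 2
j(-68) - l(-31, 18) = 1/(-68) - 1*2 = -1/68 - 2 = -137/68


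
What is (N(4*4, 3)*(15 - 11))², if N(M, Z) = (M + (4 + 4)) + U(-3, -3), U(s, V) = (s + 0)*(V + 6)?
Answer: 3600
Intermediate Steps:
U(s, V) = s*(6 + V)
N(M, Z) = -1 + M (N(M, Z) = (M + (4 + 4)) - 3*(6 - 3) = (M + 8) - 3*3 = (8 + M) - 9 = -1 + M)
(N(4*4, 3)*(15 - 11))² = ((-1 + 4*4)*(15 - 11))² = ((-1 + 16)*4)² = (15*4)² = 60² = 3600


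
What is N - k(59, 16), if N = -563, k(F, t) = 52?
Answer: -615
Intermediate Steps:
N - k(59, 16) = -563 - 1*52 = -563 - 52 = -615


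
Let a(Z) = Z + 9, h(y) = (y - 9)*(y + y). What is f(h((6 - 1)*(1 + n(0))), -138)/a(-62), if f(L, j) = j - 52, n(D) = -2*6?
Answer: 190/53 ≈ 3.5849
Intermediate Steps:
n(D) = -12
h(y) = 2*y*(-9 + y) (h(y) = (-9 + y)*(2*y) = 2*y*(-9 + y))
f(L, j) = -52 + j
a(Z) = 9 + Z
f(h((6 - 1)*(1 + n(0))), -138)/a(-62) = (-52 - 138)/(9 - 62) = -190/(-53) = -190*(-1/53) = 190/53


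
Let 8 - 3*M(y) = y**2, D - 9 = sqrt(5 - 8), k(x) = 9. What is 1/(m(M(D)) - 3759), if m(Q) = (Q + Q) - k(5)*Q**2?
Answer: 3*I/(-23201*I + 7596*sqrt(3)) ≈ -9.7842e-5 + 5.5483e-5*I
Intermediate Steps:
D = 9 + I*sqrt(3) (D = 9 + sqrt(5 - 8) = 9 + sqrt(-3) = 9 + I*sqrt(3) ≈ 9.0 + 1.732*I)
M(y) = 8/3 - y**2/3
m(Q) = -9*Q**2 + 2*Q (m(Q) = (Q + Q) - 9*Q**2 = 2*Q - 9*Q**2 = -9*Q**2 + 2*Q)
1/(m(M(D)) - 3759) = 1/((8/3 - (9 + I*sqrt(3))**2/3)*(2 - 9*(8/3 - (9 + I*sqrt(3))**2/3)) - 3759) = 1/((8/3 - (9 + I*sqrt(3))**2/3)*(2 + (-24 + 3*(9 + I*sqrt(3))**2)) - 3759) = 1/((8/3 - (9 + I*sqrt(3))**2/3)*(-22 + 3*(9 + I*sqrt(3))**2) - 3759) = 1/((-22 + 3*(9 + I*sqrt(3))**2)*(8/3 - (9 + I*sqrt(3))**2/3) - 3759) = 1/(-3759 + (-22 + 3*(9 + I*sqrt(3))**2)*(8/3 - (9 + I*sqrt(3))**2/3))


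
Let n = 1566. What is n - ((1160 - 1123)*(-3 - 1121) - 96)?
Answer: 43250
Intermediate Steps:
n - ((1160 - 1123)*(-3 - 1121) - 96) = 1566 - ((1160 - 1123)*(-3 - 1121) - 96) = 1566 - (37*(-1124) - 96) = 1566 - (-41588 - 96) = 1566 - 1*(-41684) = 1566 + 41684 = 43250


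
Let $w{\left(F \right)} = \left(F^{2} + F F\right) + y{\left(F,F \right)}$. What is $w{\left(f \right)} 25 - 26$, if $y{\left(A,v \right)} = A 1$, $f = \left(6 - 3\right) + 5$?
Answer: $3374$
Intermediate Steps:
$f = 8$ ($f = 3 + 5 = 8$)
$y{\left(A,v \right)} = A$
$w{\left(F \right)} = F + 2 F^{2}$ ($w{\left(F \right)} = \left(F^{2} + F F\right) + F = \left(F^{2} + F^{2}\right) + F = 2 F^{2} + F = F + 2 F^{2}$)
$w{\left(f \right)} 25 - 26 = 8 \left(1 + 2 \cdot 8\right) 25 - 26 = 8 \left(1 + 16\right) 25 - 26 = 8 \cdot 17 \cdot 25 - 26 = 136 \cdot 25 - 26 = 3400 - 26 = 3374$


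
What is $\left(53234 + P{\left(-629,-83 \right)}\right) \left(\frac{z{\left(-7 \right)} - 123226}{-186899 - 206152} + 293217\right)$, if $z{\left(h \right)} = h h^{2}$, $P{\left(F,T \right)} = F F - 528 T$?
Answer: $\frac{18927747916866188}{131017} \approx 1.4447 \cdot 10^{11}$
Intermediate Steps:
$P{\left(F,T \right)} = F^{2} - 528 T$
$z{\left(h \right)} = h^{3}$
$\left(53234 + P{\left(-629,-83 \right)}\right) \left(\frac{z{\left(-7 \right)} - 123226}{-186899 - 206152} + 293217\right) = \left(53234 + \left(\left(-629\right)^{2} - -43824\right)\right) \left(\frac{\left(-7\right)^{3} - 123226}{-186899 - 206152} + 293217\right) = \left(53234 + \left(395641 + 43824\right)\right) \left(\frac{-343 - 123226}{-393051} + 293217\right) = \left(53234 + 439465\right) \left(\left(-123569\right) \left(- \frac{1}{393051}\right) + 293217\right) = 492699 \left(\frac{123569}{393051} + 293217\right) = 492699 \cdot \frac{115249358636}{393051} = \frac{18927747916866188}{131017}$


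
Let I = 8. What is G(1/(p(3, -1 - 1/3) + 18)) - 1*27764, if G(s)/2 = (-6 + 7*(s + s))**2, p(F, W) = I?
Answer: -4682034/169 ≈ -27704.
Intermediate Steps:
p(F, W) = 8
G(s) = 2*(-6 + 14*s)**2 (G(s) = 2*(-6 + 7*(s + s))**2 = 2*(-6 + 7*(2*s))**2 = 2*(-6 + 14*s)**2)
G(1/(p(3, -1 - 1/3) + 18)) - 1*27764 = 8*(-3 + 7/(8 + 18))**2 - 1*27764 = 8*(-3 + 7/26)**2 - 27764 = 8*(-71/26)**2 - 27764 = 8*(5041/676) - 27764 = 10082/169 - 27764 = -4682034/169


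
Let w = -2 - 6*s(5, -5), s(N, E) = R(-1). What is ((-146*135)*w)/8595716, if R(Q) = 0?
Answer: 9855/2148929 ≈ 0.0045860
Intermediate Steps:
s(N, E) = 0
w = -2 (w = -2 - 6*0 = -2 + 0 = -2)
((-146*135)*w)/8595716 = (-146*135*(-2))/8595716 = -19710*(-2)*(1/8595716) = 39420*(1/8595716) = 9855/2148929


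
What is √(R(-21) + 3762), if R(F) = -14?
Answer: 2*√937 ≈ 61.221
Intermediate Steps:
√(R(-21) + 3762) = √(-14 + 3762) = √3748 = 2*√937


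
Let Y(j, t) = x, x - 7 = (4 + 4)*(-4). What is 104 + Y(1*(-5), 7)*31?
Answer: -671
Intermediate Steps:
x = -25 (x = 7 + (4 + 4)*(-4) = 7 + 8*(-4) = 7 - 32 = -25)
Y(j, t) = -25
104 + Y(1*(-5), 7)*31 = 104 - 25*31 = 104 - 775 = -671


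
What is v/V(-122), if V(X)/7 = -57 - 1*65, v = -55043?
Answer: 55043/854 ≈ 64.453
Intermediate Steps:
V(X) = -854 (V(X) = 7*(-57 - 1*65) = 7*(-57 - 65) = 7*(-122) = -854)
v/V(-122) = -55043/(-854) = -55043*(-1/854) = 55043/854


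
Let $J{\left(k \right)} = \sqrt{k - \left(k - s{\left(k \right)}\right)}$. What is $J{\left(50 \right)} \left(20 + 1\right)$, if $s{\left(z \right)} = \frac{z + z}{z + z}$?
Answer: $21$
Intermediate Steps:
$s{\left(z \right)} = 1$ ($s{\left(z \right)} = \frac{2 z}{2 z} = 2 z \frac{1}{2 z} = 1$)
$J{\left(k \right)} = 1$ ($J{\left(k \right)} = \sqrt{k - \left(-1 + k\right)} = \sqrt{1} = 1$)
$J{\left(50 \right)} \left(20 + 1\right) = 1 \left(20 + 1\right) = 1 \cdot 21 = 21$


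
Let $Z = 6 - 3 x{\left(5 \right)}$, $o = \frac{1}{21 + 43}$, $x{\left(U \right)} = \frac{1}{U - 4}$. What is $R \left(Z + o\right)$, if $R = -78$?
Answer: $- \frac{7527}{32} \approx -235.22$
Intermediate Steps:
$x{\left(U \right)} = \frac{1}{-4 + U}$
$o = \frac{1}{64} \approx 0.015625$
$Z = 3$ ($Z = 6 - \frac{3}{-4 + 5} = 6 - \frac{3}{1} = 6 - 3 = 3$)
$R \left(Z + o\right) = - 78 \left(3 + \frac{1}{64}\right) = \left(-78\right) \frac{193}{64} = - \frac{7527}{32}$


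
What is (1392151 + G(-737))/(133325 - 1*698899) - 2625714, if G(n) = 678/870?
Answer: -107665179744114/41004115 ≈ -2.6257e+6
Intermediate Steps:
G(n) = 113/145 (G(n) = 678*(1/870) = 113/145)
(1392151 + G(-737))/(133325 - 1*698899) - 2625714 = (1392151 + 113/145)/(133325 - 1*698899) - 2625714 = 201862008/(145*(133325 - 698899)) - 2625714 = (201862008/145)/(-565574) - 2625714 = (201862008/145)*(-1/565574) - 2625714 = -100931004/41004115 - 2625714 = -107665179744114/41004115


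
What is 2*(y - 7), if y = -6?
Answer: -26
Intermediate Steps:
2*(y - 7) = 2*(-6 - 7) = 2*(-13) = -26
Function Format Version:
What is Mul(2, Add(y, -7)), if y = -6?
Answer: -26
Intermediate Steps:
Mul(2, Add(y, -7)) = Mul(2, Add(-6, -7)) = Mul(2, -13) = -26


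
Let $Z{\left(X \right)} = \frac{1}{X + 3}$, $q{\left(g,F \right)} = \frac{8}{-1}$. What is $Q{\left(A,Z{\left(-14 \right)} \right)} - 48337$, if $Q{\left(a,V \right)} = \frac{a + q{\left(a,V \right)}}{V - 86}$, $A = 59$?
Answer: $- \frac{45775700}{947} \approx -48338.0$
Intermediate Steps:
$q{\left(g,F \right)} = -8$ ($q{\left(g,F \right)} = 8 \left(-1\right) = -8$)
$Z{\left(X \right)} = \frac{1}{3 + X}$
$Q{\left(a,V \right)} = \frac{-8 + a}{-86 + V}$ ($Q{\left(a,V \right)} = \frac{a - 8}{V - 86} = \frac{-8 + a}{-86 + V}$)
$Q{\left(A,Z{\left(-14 \right)} \right)} - 48337 = \frac{-8 + 59}{-86 + \frac{1}{3 - 14}} - 48337 = \frac{1}{-86 + \frac{1}{-11}} \cdot 51 - 48337 = \frac{1}{-86 - \frac{1}{11}} \cdot 51 - 48337 = \frac{1}{- \frac{947}{11}} \cdot 51 - 48337 = \left(- \frac{11}{947}\right) 51 - 48337 = - \frac{561}{947} - 48337 = - \frac{45775700}{947}$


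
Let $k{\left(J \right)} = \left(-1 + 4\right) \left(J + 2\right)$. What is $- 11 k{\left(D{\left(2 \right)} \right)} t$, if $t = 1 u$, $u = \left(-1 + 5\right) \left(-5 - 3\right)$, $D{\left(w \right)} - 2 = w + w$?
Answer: $8448$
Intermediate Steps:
$D{\left(w \right)} = 2 + 2 w$ ($D{\left(w \right)} = 2 + \left(w + w\right) = 2 + 2 w$)
$u = -32$ ($u = 4 \left(-8\right) = -32$)
$k{\left(J \right)} = 6 + 3 J$ ($k{\left(J \right)} = 3 \left(2 + J\right) = 6 + 3 J$)
$t = -32$ ($t = 1 \left(-32\right) = -32$)
$- 11 k{\left(D{\left(2 \right)} \right)} t = - 11 \left(6 + 3 \left(2 + 2 \cdot 2\right)\right) \left(-32\right) = - 11 \left(6 + 3 \left(2 + 4\right)\right) \left(-32\right) = - 11 \left(6 + 3 \cdot 6\right) \left(-32\right) = - 11 \left(6 + 18\right) \left(-32\right) = \left(-11\right) 24 \left(-32\right) = \left(-264\right) \left(-32\right) = 8448$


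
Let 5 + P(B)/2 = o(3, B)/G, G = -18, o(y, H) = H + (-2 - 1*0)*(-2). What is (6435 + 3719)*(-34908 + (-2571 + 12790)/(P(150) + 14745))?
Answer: -46950640089018/132461 ≈ -3.5445e+8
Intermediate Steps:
o(y, H) = 4 + H (o(y, H) = H + (-2 + 0)*(-2) = H - 2*(-2) = H + 4 = 4 + H)
P(B) = -94/9 - B/9 (P(B) = -10 + 2*((4 + B)/(-18)) = -10 + 2*((4 + B)*(-1/18)) = -10 + 2*(-2/9 - B/18) = -10 + (-4/9 - B/9) = -94/9 - B/9)
(6435 + 3719)*(-34908 + (-2571 + 12790)/(P(150) + 14745)) = (6435 + 3719)*(-34908 + (-2571 + 12790)/((-94/9 - 1/9*150) + 14745)) = 10154*(-34908 + 10219/((-94/9 - 50/3) + 14745)) = 10154*(-34908 + 10219/(-244/9 + 14745)) = 10154*(-34908 + 10219/(132461/9)) = 10154*(-34908 + 10219*(9/132461)) = 10154*(-34908 + 91971/132461) = 10154*(-4623856617/132461) = -46950640089018/132461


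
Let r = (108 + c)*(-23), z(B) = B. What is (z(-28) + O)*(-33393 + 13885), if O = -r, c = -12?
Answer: -42527440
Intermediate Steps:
r = -2208 (r = (108 - 12)*(-23) = 96*(-23) = -2208)
O = 2208 (O = -1*(-2208) = 2208)
(z(-28) + O)*(-33393 + 13885) = (-28 + 2208)*(-33393 + 13885) = 2180*(-19508) = -42527440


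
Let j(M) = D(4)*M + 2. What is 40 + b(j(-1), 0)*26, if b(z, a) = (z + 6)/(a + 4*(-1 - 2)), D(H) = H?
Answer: 94/3 ≈ 31.333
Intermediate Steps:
j(M) = 2 + 4*M (j(M) = 4*M + 2 = 2 + 4*M)
b(z, a) = (6 + z)/(-12 + a) (b(z, a) = (6 + z)/(a + 4*(-3)) = (6 + z)/(a - 12) = (6 + z)/(-12 + a))
40 + b(j(-1), 0)*26 = 40 + ((6 + (2 + 4*(-1)))/(-12 + 0))*26 = 40 + ((6 + (2 - 4))/(-12))*26 = 40 - (6 - 2)/12*26 = 40 - 1/12*4*26 = 40 - 1/3*26 = 40 - 26/3 = 94/3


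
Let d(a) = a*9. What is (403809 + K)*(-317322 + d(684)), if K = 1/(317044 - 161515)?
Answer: -2171385840426188/17281 ≈ -1.2565e+11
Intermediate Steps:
K = 1/155529 ≈ 6.4297e-6
d(a) = 9*a
(403809 + K)*(-317322 + d(684)) = (403809 + 1/155529)*(-317322 + 9*684) = 62804009962*(-317322 + 6156)/155529 = (62804009962/155529)*(-311166) = -2171385840426188/17281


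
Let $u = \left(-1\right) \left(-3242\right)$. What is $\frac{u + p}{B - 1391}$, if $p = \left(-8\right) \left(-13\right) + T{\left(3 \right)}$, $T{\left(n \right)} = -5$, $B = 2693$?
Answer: $\frac{3341}{1302} \approx 2.5661$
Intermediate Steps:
$p = 99$ ($p = \left(-8\right) \left(-13\right) - 5 = 104 - 5 = 99$)
$u = 3242$
$\frac{u + p}{B - 1391} = \frac{3242 + 99}{2693 - 1391} = \frac{3341}{1302}$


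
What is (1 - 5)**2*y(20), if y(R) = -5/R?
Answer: -4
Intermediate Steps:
(1 - 5)**2*y(20) = (1 - 5)**2*(-5/20) = (-4)**2*(-5*1/20) = 16*(-1/4) = -4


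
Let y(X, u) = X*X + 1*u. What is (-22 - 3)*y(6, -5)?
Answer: -775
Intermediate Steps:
y(X, u) = u + X² (y(X, u) = X² + u = u + X²)
(-22 - 3)*y(6, -5) = (-22 - 3)*(-5 + 6²) = -25*(-5 + 36) = -25*31 = -775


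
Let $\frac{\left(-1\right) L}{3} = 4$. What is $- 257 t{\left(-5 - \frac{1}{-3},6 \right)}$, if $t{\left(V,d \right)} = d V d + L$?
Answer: $46260$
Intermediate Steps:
$L = -12$ ($L = \left(-3\right) 4 = -12$)
$t{\left(V,d \right)} = -12 + V d^{2}$ ($t{\left(V,d \right)} = d V d - 12 = V d d - 12 = V d^{2} - 12 = -12 + V d^{2}$)
$- 257 t{\left(-5 - \frac{1}{-3},6 \right)} = - 257 \left(-12 + \left(-5 - \frac{1}{-3}\right) 6^{2}\right) = - 257 \left(-12 + \left(-5 - - \frac{1}{3}\right) 36\right) = - 257 \left(-12 + \left(-5 + \frac{1}{3}\right) 36\right) = - 257 \left(-12 - 168\right) = \left(-257\right) \left(-180\right) = 46260$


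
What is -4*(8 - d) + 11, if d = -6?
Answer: -45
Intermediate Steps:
-4*(8 - d) + 11 = -4*(8 - 1*(-6)) + 11 = -4*(8 + 6) + 11 = -4*14 + 11 = -56 + 11 = -45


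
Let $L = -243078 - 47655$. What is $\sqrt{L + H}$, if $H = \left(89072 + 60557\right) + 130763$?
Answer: $3 i \sqrt{1149} \approx 101.69 i$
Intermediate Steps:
$L = -290733$ ($L = -243078 - 47655 = -290733$)
$H = 280392$ ($H = 149629 + 130763 = 280392$)
$\sqrt{L + H} = \sqrt{-290733 + 280392} = \sqrt{-10341} = 3 i \sqrt{1149}$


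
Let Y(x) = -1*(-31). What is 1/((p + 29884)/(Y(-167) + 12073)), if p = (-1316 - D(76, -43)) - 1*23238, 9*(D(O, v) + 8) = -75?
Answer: 36312/16039 ≈ 2.2640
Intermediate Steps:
D(O, v) = -49/3 (D(O, v) = -8 + (1/9)*(-75) = -8 - 25/3 = -49/3)
Y(x) = 31
p = -73613/3 (p = (-1316 - 1*(-49/3)) - 1*23238 = (-1316 + 49/3) - 23238 = -3899/3 - 23238 = -73613/3 ≈ -24538.)
1/((p + 29884)/(Y(-167) + 12073)) = 1/((-73613/3 + 29884)/(31 + 12073)) = 1/((16039/3)/12104) = 1/((16039/3)*(1/12104)) = 1/(16039/36312) = 36312/16039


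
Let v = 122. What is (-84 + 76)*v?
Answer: -976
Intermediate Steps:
(-84 + 76)*v = (-84 + 76)*122 = -8*122 = -976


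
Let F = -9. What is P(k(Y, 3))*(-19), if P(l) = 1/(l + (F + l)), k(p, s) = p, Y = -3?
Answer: 19/15 ≈ 1.2667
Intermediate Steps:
P(l) = 1/(-9 + 2*l) (P(l) = 1/(l + (-9 + l)) = 1/(-9 + 2*l))
P(k(Y, 3))*(-19) = -19/(-9 + 2*(-3)) = -19/(-9 - 6) = -19/(-15) = -1/15*(-19) = 19/15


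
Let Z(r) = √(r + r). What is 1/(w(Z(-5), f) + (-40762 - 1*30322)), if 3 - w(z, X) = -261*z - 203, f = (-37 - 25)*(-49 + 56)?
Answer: -11813/837395349 - 29*I*√10/558263566 ≈ -1.4107e-5 - 1.6427e-7*I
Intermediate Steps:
Z(r) = √2*√r (Z(r) = √(2*r) = √2*√r)
f = -434 (f = -62*7 = -434)
w(z, X) = 206 + 261*z (w(z, X) = 3 - (-261*z - 203) = 3 - (-203 - 261*z) = 3 + (203 + 261*z) = 206 + 261*z)
1/(w(Z(-5), f) + (-40762 - 1*30322)) = 1/((206 + 261*(√2*√(-5))) + (-40762 - 1*30322)) = 1/((206 + 261*(√2*(I*√5))) + (-40762 - 30322)) = 1/((206 + 261*(I*√10)) - 71084) = 1/((206 + 261*I*√10) - 71084) = 1/(-70878 + 261*I*√10)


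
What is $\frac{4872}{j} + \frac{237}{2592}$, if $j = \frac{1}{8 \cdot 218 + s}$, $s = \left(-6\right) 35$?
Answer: $\frac{6457231951}{864} \approx 7.4736 \cdot 10^{6}$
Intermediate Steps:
$s = -210$
$j = \frac{1}{1534}$ ($j = \frac{1}{8 \cdot 218 - 210} = \frac{1}{1744 - 210} = \frac{1}{1534} \approx 0.00065189$)
$\frac{4872}{j} + \frac{237}{2592} = 4872 \frac{1}{\frac{1}{1534}} + \frac{237}{2592} = 4872 \cdot 1534 + 237 \cdot \frac{1}{2592} = 7473648 + \frac{79}{864} = \frac{6457231951}{864}$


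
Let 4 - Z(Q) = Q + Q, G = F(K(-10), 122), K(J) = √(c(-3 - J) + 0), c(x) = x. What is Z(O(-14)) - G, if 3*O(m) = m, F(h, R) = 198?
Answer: -554/3 ≈ -184.67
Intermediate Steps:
K(J) = √(-3 - J) (K(J) = √((-3 - J) + 0) = √(-3 - J))
O(m) = m/3
G = 198
Z(Q) = 4 - 2*Q (Z(Q) = 4 - (Q + Q) = 4 - 2*Q)
Z(O(-14)) - G = (4 - 2*(-14)/3) - 1*198 = (4 - 2*(-14/3)) - 198 = (4 + 28/3) - 198 = 40/3 - 198 = -554/3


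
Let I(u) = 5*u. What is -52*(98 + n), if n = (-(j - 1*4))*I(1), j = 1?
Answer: -5876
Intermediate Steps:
n = 15 (n = (-(1 - 1*4))*(5*1) = -(1 - 4)*5 = -1*(-3)*5 = 3*5 = 15)
-52*(98 + n) = -52*(98 + 15) = -52*113 = -5876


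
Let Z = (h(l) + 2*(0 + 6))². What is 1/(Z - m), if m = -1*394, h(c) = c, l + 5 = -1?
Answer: 1/430 ≈ 0.0023256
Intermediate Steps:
l = -6 (l = -5 - 1 = -6)
m = -394
Z = 36 (Z = (-6 + 2*(0 + 6))² = (-6 + 2*6)² = (-6 + 12)² = 6² = 36)
1/(Z - m) = 1/(36 - 1*(-394)) = 1/(36 + 394) = 1/430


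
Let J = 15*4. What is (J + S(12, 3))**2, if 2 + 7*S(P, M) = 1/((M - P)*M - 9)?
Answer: 226412209/63504 ≈ 3565.3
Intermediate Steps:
J = 60
S(P, M) = -2/7 + 1/(7*(-9 + M*(M - P))) (S(P, M) = -2/7 + 1/(7*((M - P)*M - 9)) = -2/7 + 1/(7*(M*(M - P) - 9)) = -2/7 + 1/(7*(-9 + M*(M - P))))
(J + S(12, 3))**2 = (60 + (-19 + 2*3**2 - 2*3*12)/(7*(9 - 1*3**2 + 3*12)))**2 = (60 + (-19 + 2*9 - 72)/(7*(9 - 1*9 + 36)))**2 = (60 + (-19 + 18 - 72)/(7*(9 - 9 + 36)))**2 = (60 + (1/7)*(-73)/36)**2 = (60 + (1/7)*(1/36)*(-73))**2 = (60 - 73/252)**2 = (15047/252)**2 = 226412209/63504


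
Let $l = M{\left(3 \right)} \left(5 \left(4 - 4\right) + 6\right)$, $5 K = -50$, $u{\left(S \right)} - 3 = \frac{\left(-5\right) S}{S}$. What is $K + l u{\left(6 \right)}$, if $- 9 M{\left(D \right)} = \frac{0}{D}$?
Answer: $-10$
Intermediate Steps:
$u{\left(S \right)} = -2$ ($u{\left(S \right)} = 3 + \frac{\left(-5\right) S}{S} = 3 - 5 = -2$)
$K = -10$ ($K = \frac{1}{5} \left(-50\right) = -10$)
$M{\left(D \right)} = 0$ ($M{\left(D \right)} = - \frac{0 \frac{1}{D}}{9} = \left(- \frac{1}{9}\right) 0 = 0$)
$l = 0$ ($l = 0 \left(5 \left(4 - 4\right) + 6\right) = 0 \left(5 \cdot 0 + 6\right) = 0 \left(0 + 6\right) = 0 \cdot 6 = 0$)
$K + l u{\left(6 \right)} = -10 + 0 \left(-2\right) = -10 + 0 = -10$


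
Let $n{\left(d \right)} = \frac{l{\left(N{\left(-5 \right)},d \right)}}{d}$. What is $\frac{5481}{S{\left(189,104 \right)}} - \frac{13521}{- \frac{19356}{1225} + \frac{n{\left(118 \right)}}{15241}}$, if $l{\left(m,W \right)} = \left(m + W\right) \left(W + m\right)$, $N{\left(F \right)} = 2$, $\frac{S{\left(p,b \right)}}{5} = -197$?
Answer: $\frac{4858402369483397}{5711838673180} \approx 850.58$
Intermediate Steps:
$S{\left(p,b \right)} = -985$ ($S{\left(p,b \right)} = 5 \left(-197\right) = -985$)
$l{\left(m,W \right)} = \left(W + m\right)^{2}$ ($l{\left(m,W \right)} = \left(W + m\right) \left(W + m\right) = \left(W + m\right)^{2}$)
$n{\left(d \right)} = \frac{\left(2 + d\right)^{2}}{d}$ ($n{\left(d \right)} = \frac{\left(d + 2\right)^{2}}{d} = \frac{\left(2 + d\right)^{2}}{d}$)
$\frac{5481}{S{\left(189,104 \right)}} - \frac{13521}{- \frac{19356}{1225} + \frac{n{\left(118 \right)}}{15241}} = \frac{5481}{-985} - \frac{13521}{- \frac{19356}{1225} + \frac{\frac{1}{118} \left(2 + 118\right)^{2}}{15241}} = 5481 \left(- \frac{1}{985}\right) - \frac{13521}{\left(-19356\right) \frac{1}{1225} + \frac{120^{2}}{118} \cdot \frac{1}{15241}} = - \frac{5481}{985} - \frac{13521}{- \frac{19356}{1225} + \frac{1}{118} \cdot 14400 \cdot \frac{1}{15241}} = - \frac{5481}{985} - \frac{13521}{- \frac{19356}{1225} + \frac{7200}{59} \cdot \frac{1}{15241}} = - \frac{5481}{985} - \frac{13521}{- \frac{19356}{1225} + \frac{7200}{899219}} = - \frac{5481}{985} - \frac{13521}{- \frac{17396462964}{1101543275}} = - \frac{5481}{985} - - \frac{4964655540425}{5798820988} = - \frac{5481}{985} + \frac{4964655540425}{5798820988} = \frac{4858402369483397}{5711838673180}$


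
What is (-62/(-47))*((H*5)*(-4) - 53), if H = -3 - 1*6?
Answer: 7874/47 ≈ 167.53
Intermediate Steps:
H = -9 (H = -3 - 6 = -9)
(-62/(-47))*((H*5)*(-4) - 53) = (-62/(-47))*(-9*5*(-4) - 53) = (-62*(-1/47))*(-45*(-4) - 53) = 62*(180 - 53)/47 = (62/47)*127 = 7874/47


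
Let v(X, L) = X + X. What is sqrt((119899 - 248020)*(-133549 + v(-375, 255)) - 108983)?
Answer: 2*sqrt(4301603299) ≈ 1.3117e+5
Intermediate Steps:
v(X, L) = 2*X
sqrt((119899 - 248020)*(-133549 + v(-375, 255)) - 108983) = sqrt((119899 - 248020)*(-133549 + 2*(-375)) - 108983) = sqrt(-128121*(-133549 - 750) - 108983) = sqrt(-128121*(-134299) - 108983) = sqrt(17206522179 - 108983) = sqrt(17206413196) = 2*sqrt(4301603299)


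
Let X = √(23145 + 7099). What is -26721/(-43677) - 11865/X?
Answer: 2969/4853 - 11865*√7561/15122 ≈ -67.614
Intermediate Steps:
X = 2*√7561 (X = √30244 = 2*√7561 ≈ 173.91)
-26721/(-43677) - 11865/X = -26721/(-43677) - 11865*√7561/15122 = -26721*(-1/43677) - 11865*√7561/15122 = 2969/4853 - 11865*√7561/15122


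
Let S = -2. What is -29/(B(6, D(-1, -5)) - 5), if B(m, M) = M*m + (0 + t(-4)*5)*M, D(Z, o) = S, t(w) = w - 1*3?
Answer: -29/53 ≈ -0.54717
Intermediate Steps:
t(w) = -3 + w (t(w) = w - 3 = -3 + w)
D(Z, o) = -2
B(m, M) = -35*M + M*m (B(m, M) = M*m + (0 + (-3 - 4)*5)*M = M*m + (0 - 7*5)*M = M*m + (0 - 35)*M = M*m - 35*M = -35*M + M*m)
-29/(B(6, D(-1, -5)) - 5) = -29/(-2*(-35 + 6) - 5) = -29/(-2*(-29) - 5) = -29/(58 - 5) = -29/53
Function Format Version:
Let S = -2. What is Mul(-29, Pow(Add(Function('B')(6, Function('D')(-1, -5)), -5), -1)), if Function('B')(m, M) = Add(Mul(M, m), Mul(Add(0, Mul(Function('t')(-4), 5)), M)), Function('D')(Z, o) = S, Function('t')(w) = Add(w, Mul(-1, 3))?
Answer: Rational(-29, 53) ≈ -0.54717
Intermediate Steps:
Function('t')(w) = Add(-3, w) (Function('t')(w) = Add(w, -3) = Add(-3, w))
Function('D')(Z, o) = -2
Function('B')(m, M) = Add(Mul(-35, M), Mul(M, m)) (Function('B')(m, M) = Add(Mul(M, m), Mul(Add(0, Mul(Add(-3, -4), 5)), M)) = Add(Mul(M, m), Mul(Add(0, Mul(-7, 5)), M)) = Add(Mul(M, m), Mul(Add(0, -35), M)) = Add(Mul(M, m), Mul(-35, M)) = Add(Mul(-35, M), Mul(M, m)))
Mul(-29, Pow(Add(Function('B')(6, Function('D')(-1, -5)), -5), -1)) = Mul(-29, Pow(Add(Mul(-2, Add(-35, 6)), -5), -1)) = Mul(-29, Pow(Add(Mul(-2, -29), -5), -1)) = Mul(-29, Pow(Add(58, -5), -1)) = Mul(-29, Pow(53, -1)) = Mul(-29, Rational(1, 53)) = Rational(-29, 53)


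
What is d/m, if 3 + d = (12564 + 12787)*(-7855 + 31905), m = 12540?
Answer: 609691547/12540 ≈ 48620.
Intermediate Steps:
d = 609691547 (d = -3 + (12564 + 12787)*(-7855 + 31905) = -3 + 25351*24050 = -3 + 609691550 = 609691547)
d/m = 609691547/12540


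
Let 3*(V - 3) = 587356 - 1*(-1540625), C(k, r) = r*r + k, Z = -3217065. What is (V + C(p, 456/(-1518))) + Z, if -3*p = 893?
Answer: -481609971554/192027 ≈ -2.5080e+6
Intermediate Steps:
p = -893/3 (p = -1/3*893 = -893/3 ≈ -297.67)
C(k, r) = k + r**2 (C(k, r) = r**2 + k = k + r**2)
V = 709330 (V = 3 + (587356 - 1*(-1540625))/3 = 3 + (587356 + 1540625)/3 = 3 + (1/3)*2127981 = 3 + 709327 = 709330)
(V + C(p, 456/(-1518))) + Z = (709330 + (-893/3 + (456/(-1518))**2)) - 3217065 = (709330 + (-893/3 + (456*(-1/1518))**2)) - 3217065 = (709330 + (-893/3 + (-76/253)**2)) - 3217065 = (709330 + (-893/3 + 5776/64009)) - 3217065 = (709330 - 57142709/192027) - 3217065 = 136153369201/192027 - 3217065 = -481609971554/192027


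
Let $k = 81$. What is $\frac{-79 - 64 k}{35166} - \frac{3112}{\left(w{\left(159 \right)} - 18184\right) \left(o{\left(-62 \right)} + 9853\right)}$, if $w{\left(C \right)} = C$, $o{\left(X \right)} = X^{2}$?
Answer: $- \frac{1299264344183}{8682078353550} \approx -0.14965$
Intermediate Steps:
$\frac{-79 - 64 k}{35166} - \frac{3112}{\left(w{\left(159 \right)} - 18184\right) \left(o{\left(-62 \right)} + 9853\right)} = \frac{-79 - 5184}{35166} - \frac{3112}{\left(159 - 18184\right) \left(\left(-62\right)^{2} + 9853\right)} = \left(-79 - 5184\right) \frac{1}{35166} - \frac{3112}{\left(-18025\right) \left(3844 + 9853\right)} = \left(-5263\right) \frac{1}{35166} - \frac{3112}{\left(-18025\right) 13697} = - \frac{5263}{35166} - \frac{3112}{-246888425} = - \frac{5263}{35166} - - \frac{3112}{246888425} = - \frac{5263}{35166} + \frac{3112}{246888425} = - \frac{1299264344183}{8682078353550}$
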